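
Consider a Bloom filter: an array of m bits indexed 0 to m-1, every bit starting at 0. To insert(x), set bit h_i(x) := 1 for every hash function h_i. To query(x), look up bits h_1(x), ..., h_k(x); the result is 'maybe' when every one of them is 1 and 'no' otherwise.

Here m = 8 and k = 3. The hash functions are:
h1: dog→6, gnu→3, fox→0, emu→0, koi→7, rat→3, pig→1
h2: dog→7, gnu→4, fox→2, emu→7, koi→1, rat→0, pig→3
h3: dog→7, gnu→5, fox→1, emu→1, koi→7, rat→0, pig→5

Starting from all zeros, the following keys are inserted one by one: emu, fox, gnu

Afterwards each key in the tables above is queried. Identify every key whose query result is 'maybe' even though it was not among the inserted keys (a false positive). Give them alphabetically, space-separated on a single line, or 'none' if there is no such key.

Start: bits=00000000
After insert 'emu': sets bits 0 1 7 -> bits=11000001
After insert 'fox': sets bits 0 1 2 -> bits=11100001
After insert 'gnu': sets bits 3 4 5 -> bits=11111101
Not inserted: dog koi pig rat — query each against bits=11111101:
query dog: checks bit6=0, bit7=1 (has a 0) -> no => not a false positive
query koi: checks bit1=1, bit7=1 (all 1) -> maybe => FALSE POSITIVE
query pig: checks bit1=1, bit3=1, bit5=1 (all 1) -> maybe => FALSE POSITIVE
query rat: checks bit0=1, bit3=1 (all 1) -> maybe => FALSE POSITIVE
False positives (alphabetical): koi pig rat

Answer: koi pig rat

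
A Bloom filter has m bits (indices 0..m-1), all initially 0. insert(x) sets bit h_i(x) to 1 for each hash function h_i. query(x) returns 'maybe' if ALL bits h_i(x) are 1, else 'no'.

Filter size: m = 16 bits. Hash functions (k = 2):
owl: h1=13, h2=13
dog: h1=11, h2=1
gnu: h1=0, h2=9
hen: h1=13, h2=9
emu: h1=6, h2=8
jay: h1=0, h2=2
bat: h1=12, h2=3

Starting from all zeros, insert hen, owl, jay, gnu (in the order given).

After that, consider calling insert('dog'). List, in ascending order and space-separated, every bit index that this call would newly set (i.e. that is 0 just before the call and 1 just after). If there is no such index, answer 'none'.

Start: bits=0000000000000000
After insert 'hen': sets bits 9 13 -> bits=0000000001000100
After insert 'owl': sets bits 13 -> bits=0000000001000100
After insert 'jay': sets bits 0 2 -> bits=1010000001000100
After insert 'gnu': sets bits 0 9 -> bits=1010000001000100
insert 'dog' would touch bits 1 11; currently bit1=0, bit11=0
Bits that are 0 among those (would change 0->1): 1 11

Answer: 1 11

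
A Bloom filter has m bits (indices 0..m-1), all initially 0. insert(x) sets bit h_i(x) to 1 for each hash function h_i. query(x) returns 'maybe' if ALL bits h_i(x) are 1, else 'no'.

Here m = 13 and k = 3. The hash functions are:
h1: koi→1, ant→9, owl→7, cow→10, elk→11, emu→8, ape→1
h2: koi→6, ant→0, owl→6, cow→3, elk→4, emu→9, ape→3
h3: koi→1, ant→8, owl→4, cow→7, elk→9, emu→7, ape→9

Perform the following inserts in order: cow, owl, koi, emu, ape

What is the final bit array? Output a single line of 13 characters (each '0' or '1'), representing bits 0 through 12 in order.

Answer: 0101101111100

Derivation:
Start: bits=0000000000000
After insert 'cow': sets bits 3 7 10 -> bits=0001000100100
After insert 'owl': sets bits 4 6 7 -> bits=0001101100100
After insert 'koi': sets bits 1 6 -> bits=0101101100100
After insert 'emu': sets bits 7 8 9 -> bits=0101101111100
After insert 'ape': sets bits 1 3 9 -> bits=0101101111100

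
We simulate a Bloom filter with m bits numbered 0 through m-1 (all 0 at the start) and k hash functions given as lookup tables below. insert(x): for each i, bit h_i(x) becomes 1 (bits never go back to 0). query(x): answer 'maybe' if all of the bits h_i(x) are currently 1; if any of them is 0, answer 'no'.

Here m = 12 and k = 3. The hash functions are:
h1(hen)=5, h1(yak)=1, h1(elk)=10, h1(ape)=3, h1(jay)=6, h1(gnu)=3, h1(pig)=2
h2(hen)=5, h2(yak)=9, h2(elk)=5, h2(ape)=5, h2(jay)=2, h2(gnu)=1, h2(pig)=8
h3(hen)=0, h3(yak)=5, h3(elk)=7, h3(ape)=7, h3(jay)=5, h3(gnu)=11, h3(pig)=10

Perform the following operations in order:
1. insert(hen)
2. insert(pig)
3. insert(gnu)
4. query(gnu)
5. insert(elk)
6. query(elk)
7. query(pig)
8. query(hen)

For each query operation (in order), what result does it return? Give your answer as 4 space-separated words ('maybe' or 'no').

Answer: maybe maybe maybe maybe

Derivation:
Start: bits=000000000000
Op 1: insert hen -> sets bits 0 5 -> bits=100001000000
Op 2: insert pig -> sets bits 2 8 10 -> bits=101001001010
Op 3: insert gnu -> sets bits 1 3 11 -> bits=111101001011
Op 4: query gnu -> checks bit1=1, bit3=1, bit11=1 (all 1) -> maybe
Op 5: insert elk -> sets bits 5 7 10 -> bits=111101011011
Op 6: query elk -> checks bit5=1, bit7=1, bit10=1 (all 1) -> maybe
Op 7: query pig -> checks bit2=1, bit8=1, bit10=1 (all 1) -> maybe
Op 8: query hen -> checks bit0=1, bit5=1 (all 1) -> maybe
Query results in order: maybe maybe maybe maybe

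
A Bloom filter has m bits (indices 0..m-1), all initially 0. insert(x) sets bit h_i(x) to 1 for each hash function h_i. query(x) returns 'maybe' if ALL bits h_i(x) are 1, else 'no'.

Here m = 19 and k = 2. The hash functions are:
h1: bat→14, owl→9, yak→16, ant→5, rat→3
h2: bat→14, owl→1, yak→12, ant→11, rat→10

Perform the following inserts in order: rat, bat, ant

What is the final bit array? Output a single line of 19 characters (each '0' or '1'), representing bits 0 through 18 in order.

Answer: 0001010000110010000

Derivation:
Start: bits=0000000000000000000
After insert 'rat': sets bits 3 10 -> bits=0001000000100000000
After insert 'bat': sets bits 14 -> bits=0001000000100010000
After insert 'ant': sets bits 5 11 -> bits=0001010000110010000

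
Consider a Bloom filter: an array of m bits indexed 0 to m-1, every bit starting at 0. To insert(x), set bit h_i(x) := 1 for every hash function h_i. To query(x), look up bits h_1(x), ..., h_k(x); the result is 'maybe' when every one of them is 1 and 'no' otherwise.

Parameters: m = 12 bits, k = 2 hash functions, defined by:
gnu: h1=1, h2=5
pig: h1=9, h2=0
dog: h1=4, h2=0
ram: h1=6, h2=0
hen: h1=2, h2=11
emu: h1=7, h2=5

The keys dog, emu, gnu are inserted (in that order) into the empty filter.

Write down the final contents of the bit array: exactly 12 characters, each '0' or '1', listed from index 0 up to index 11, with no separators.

Start: bits=000000000000
After insert 'dog': sets bits 0 4 -> bits=100010000000
After insert 'emu': sets bits 5 7 -> bits=100011010000
After insert 'gnu': sets bits 1 5 -> bits=110011010000

Answer: 110011010000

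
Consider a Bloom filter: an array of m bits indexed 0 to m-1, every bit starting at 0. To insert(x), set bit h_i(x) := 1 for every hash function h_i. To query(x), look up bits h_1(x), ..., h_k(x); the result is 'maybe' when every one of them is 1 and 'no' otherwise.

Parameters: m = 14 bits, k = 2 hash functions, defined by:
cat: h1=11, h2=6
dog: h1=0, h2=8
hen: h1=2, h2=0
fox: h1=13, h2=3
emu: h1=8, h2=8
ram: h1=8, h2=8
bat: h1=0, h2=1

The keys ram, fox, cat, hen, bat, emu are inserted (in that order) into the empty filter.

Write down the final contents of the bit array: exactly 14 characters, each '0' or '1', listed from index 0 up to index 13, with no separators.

Answer: 11110010100101

Derivation:
Start: bits=00000000000000
After insert 'ram': sets bits 8 -> bits=00000000100000
After insert 'fox': sets bits 3 13 -> bits=00010000100001
After insert 'cat': sets bits 6 11 -> bits=00010010100101
After insert 'hen': sets bits 0 2 -> bits=10110010100101
After insert 'bat': sets bits 0 1 -> bits=11110010100101
After insert 'emu': sets bits 8 -> bits=11110010100101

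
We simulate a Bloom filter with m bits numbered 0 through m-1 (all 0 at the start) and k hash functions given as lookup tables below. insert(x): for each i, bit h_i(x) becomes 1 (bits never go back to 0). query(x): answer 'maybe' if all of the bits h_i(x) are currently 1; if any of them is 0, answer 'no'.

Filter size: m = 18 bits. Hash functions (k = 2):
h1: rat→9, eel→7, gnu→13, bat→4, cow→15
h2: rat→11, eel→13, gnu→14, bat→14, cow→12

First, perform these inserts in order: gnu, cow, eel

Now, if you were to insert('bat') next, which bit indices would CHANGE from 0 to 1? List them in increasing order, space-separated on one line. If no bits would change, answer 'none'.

Answer: 4

Derivation:
Start: bits=000000000000000000
After insert 'gnu': sets bits 13 14 -> bits=000000000000011000
After insert 'cow': sets bits 12 15 -> bits=000000000000111100
After insert 'eel': sets bits 7 13 -> bits=000000010000111100
insert 'bat' would touch bits 4 14; currently bit4=0, bit14=1
Bits that are 0 among those (would change 0->1): 4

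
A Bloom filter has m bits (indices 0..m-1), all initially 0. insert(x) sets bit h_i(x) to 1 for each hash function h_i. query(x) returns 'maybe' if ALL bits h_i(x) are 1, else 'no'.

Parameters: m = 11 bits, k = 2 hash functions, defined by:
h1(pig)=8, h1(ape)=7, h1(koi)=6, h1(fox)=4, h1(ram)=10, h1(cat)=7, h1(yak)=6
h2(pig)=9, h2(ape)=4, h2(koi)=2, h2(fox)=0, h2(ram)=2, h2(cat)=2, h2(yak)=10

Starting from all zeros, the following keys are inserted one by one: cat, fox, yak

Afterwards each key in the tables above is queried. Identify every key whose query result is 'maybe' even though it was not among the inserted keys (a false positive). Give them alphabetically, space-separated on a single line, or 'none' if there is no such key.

Answer: ape koi ram

Derivation:
Start: bits=00000000000
After insert 'cat': sets bits 2 7 -> bits=00100001000
After insert 'fox': sets bits 0 4 -> bits=10101001000
After insert 'yak': sets bits 6 10 -> bits=10101011001
Not inserted: ape koi pig ram — query each against bits=10101011001:
query ape: checks bit4=1, bit7=1 (all 1) -> maybe => FALSE POSITIVE
query koi: checks bit2=1, bit6=1 (all 1) -> maybe => FALSE POSITIVE
query pig: checks bit8=0, bit9=0 (has a 0) -> no => not a false positive
query ram: checks bit2=1, bit10=1 (all 1) -> maybe => FALSE POSITIVE
False positives (alphabetical): ape koi ram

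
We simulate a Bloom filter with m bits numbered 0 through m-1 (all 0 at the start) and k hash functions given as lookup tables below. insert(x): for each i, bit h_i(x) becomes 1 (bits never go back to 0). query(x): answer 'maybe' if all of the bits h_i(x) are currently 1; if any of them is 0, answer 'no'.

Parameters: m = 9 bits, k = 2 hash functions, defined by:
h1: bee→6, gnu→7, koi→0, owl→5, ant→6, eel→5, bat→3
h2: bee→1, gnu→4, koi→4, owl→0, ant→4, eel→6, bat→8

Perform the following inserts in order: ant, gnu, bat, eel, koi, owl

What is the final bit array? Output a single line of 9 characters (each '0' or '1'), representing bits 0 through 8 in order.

Answer: 100111111

Derivation:
Start: bits=000000000
After insert 'ant': sets bits 4 6 -> bits=000010100
After insert 'gnu': sets bits 4 7 -> bits=000010110
After insert 'bat': sets bits 3 8 -> bits=000110111
After insert 'eel': sets bits 5 6 -> bits=000111111
After insert 'koi': sets bits 0 4 -> bits=100111111
After insert 'owl': sets bits 0 5 -> bits=100111111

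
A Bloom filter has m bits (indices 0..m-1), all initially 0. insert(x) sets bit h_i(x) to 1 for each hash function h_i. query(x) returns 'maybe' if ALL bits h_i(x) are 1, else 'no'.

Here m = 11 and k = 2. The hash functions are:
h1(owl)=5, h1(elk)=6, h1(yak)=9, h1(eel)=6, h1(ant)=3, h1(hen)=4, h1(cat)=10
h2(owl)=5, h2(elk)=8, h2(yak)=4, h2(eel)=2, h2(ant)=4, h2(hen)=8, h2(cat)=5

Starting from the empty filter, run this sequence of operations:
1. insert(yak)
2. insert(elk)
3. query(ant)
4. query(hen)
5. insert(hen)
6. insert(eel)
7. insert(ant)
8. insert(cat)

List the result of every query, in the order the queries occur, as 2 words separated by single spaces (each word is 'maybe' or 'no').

Answer: no maybe

Derivation:
Start: bits=00000000000
Op 1: insert yak -> sets bits 4 9 -> bits=00001000010
Op 2: insert elk -> sets bits 6 8 -> bits=00001010110
Op 3: query ant -> checks bit3=0, bit4=1 (has a 0) -> no
Op 4: query hen -> checks bit4=1, bit8=1 (all 1) -> maybe
Op 5: insert hen -> sets bits 4 8 -> bits=00001010110
Op 6: insert eel -> sets bits 2 6 -> bits=00101010110
Op 7: insert ant -> sets bits 3 4 -> bits=00111010110
Op 8: insert cat -> sets bits 5 10 -> bits=00111110111
Query results in order: no maybe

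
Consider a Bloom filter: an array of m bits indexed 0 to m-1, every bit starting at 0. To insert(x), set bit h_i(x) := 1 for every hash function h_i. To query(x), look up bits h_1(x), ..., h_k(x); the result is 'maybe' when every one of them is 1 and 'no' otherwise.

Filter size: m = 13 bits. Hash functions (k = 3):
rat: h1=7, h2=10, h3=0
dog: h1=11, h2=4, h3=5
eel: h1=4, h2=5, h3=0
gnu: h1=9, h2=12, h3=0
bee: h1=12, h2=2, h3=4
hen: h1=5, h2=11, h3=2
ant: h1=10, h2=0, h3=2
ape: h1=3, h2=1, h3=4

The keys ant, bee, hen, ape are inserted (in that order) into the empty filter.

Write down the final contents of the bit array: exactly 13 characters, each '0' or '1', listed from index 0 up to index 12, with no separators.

Answer: 1111110000111

Derivation:
Start: bits=0000000000000
After insert 'ant': sets bits 0 2 10 -> bits=1010000000100
After insert 'bee': sets bits 2 4 12 -> bits=1010100000101
After insert 'hen': sets bits 2 5 11 -> bits=1010110000111
After insert 'ape': sets bits 1 3 4 -> bits=1111110000111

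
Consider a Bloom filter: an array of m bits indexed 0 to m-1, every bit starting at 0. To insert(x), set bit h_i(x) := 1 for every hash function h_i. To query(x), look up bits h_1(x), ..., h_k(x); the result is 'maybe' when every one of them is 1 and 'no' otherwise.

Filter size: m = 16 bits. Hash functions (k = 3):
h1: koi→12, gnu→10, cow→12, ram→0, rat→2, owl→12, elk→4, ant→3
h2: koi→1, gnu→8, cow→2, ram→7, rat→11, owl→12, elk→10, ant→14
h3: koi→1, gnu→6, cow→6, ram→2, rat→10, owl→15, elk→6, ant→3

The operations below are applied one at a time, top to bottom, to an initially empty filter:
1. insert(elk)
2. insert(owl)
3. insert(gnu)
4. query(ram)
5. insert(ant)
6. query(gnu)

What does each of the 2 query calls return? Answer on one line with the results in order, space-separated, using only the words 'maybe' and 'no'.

Answer: no maybe

Derivation:
Start: bits=0000000000000000
Op 1: insert elk -> sets bits 4 6 10 -> bits=0000101000100000
Op 2: insert owl -> sets bits 12 15 -> bits=0000101000101001
Op 3: insert gnu -> sets bits 6 8 10 -> bits=0000101010101001
Op 4: query ram -> checks bit0=0, bit2=0, bit7=0 (has a 0) -> no
Op 5: insert ant -> sets bits 3 14 -> bits=0001101010101011
Op 6: query gnu -> checks bit6=1, bit8=1, bit10=1 (all 1) -> maybe
Query results in order: no maybe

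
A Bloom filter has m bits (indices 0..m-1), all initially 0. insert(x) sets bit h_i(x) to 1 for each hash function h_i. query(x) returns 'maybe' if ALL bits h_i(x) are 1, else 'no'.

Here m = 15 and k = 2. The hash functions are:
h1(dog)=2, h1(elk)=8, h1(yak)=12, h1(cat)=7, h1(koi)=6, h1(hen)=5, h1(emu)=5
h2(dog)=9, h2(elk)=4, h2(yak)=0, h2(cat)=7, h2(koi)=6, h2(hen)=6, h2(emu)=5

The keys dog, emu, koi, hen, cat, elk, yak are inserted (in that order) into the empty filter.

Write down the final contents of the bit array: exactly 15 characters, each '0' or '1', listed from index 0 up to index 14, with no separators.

Answer: 101011111100100

Derivation:
Start: bits=000000000000000
After insert 'dog': sets bits 2 9 -> bits=001000000100000
After insert 'emu': sets bits 5 -> bits=001001000100000
After insert 'koi': sets bits 6 -> bits=001001100100000
After insert 'hen': sets bits 5 6 -> bits=001001100100000
After insert 'cat': sets bits 7 -> bits=001001110100000
After insert 'elk': sets bits 4 8 -> bits=001011111100000
After insert 'yak': sets bits 0 12 -> bits=101011111100100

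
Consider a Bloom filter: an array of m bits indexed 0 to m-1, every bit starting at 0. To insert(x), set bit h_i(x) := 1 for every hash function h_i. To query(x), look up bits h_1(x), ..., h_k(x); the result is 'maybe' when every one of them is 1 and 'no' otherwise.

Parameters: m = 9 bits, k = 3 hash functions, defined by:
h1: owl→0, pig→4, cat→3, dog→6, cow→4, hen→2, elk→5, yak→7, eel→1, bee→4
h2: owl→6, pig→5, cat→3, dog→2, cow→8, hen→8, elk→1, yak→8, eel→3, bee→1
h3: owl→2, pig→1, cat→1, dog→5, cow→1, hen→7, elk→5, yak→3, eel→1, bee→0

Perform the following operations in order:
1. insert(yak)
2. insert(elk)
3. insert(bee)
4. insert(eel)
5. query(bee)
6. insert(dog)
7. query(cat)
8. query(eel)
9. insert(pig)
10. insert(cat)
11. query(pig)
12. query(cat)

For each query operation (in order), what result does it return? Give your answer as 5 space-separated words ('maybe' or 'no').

Start: bits=000000000
Op 1: insert yak -> sets bits 3 7 8 -> bits=000100011
Op 2: insert elk -> sets bits 1 5 -> bits=010101011
Op 3: insert bee -> sets bits 0 1 4 -> bits=110111011
Op 4: insert eel -> sets bits 1 3 -> bits=110111011
Op 5: query bee -> checks bit0=1, bit1=1, bit4=1 (all 1) -> maybe
Op 6: insert dog -> sets bits 2 5 6 -> bits=111111111
Op 7: query cat -> checks bit1=1, bit3=1 (all 1) -> maybe
Op 8: query eel -> checks bit1=1, bit3=1 (all 1) -> maybe
Op 9: insert pig -> sets bits 1 4 5 -> bits=111111111
Op 10: insert cat -> sets bits 1 3 -> bits=111111111
Op 11: query pig -> checks bit1=1, bit4=1, bit5=1 (all 1) -> maybe
Op 12: query cat -> checks bit1=1, bit3=1 (all 1) -> maybe
Query results in order: maybe maybe maybe maybe maybe

Answer: maybe maybe maybe maybe maybe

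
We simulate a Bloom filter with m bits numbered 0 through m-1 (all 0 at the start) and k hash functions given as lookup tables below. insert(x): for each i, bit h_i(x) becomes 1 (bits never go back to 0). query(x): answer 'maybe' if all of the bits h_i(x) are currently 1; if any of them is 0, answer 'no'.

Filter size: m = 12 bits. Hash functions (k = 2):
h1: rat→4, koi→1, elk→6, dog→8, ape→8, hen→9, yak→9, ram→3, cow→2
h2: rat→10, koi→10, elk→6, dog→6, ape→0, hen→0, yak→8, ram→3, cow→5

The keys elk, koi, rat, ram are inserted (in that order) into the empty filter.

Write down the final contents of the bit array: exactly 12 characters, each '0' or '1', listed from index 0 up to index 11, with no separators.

Answer: 010110100010

Derivation:
Start: bits=000000000000
After insert 'elk': sets bits 6 -> bits=000000100000
After insert 'koi': sets bits 1 10 -> bits=010000100010
After insert 'rat': sets bits 4 10 -> bits=010010100010
After insert 'ram': sets bits 3 -> bits=010110100010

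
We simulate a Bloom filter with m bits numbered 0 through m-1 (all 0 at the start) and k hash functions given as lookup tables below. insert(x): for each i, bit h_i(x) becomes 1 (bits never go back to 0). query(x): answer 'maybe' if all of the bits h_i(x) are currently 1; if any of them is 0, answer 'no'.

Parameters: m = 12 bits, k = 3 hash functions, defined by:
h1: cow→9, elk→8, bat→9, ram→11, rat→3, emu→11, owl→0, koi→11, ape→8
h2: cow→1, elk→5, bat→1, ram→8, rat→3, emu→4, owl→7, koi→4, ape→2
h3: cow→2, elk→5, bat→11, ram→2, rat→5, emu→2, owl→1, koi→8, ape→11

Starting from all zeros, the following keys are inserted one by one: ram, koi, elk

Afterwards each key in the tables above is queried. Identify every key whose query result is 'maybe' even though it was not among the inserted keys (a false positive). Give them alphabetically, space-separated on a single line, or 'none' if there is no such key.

Start: bits=000000000000
After insert 'ram': sets bits 2 8 11 -> bits=001000001001
After insert 'koi': sets bits 4 8 11 -> bits=001010001001
After insert 'elk': sets bits 5 8 -> bits=001011001001
Not inserted: ape bat cow emu owl rat — query each against bits=001011001001:
query ape: checks bit2=1, bit8=1, bit11=1 (all 1) -> maybe => FALSE POSITIVE
query bat: checks bit1=0, bit9=0, bit11=1 (has a 0) -> no => not a false positive
query cow: checks bit1=0, bit2=1, bit9=0 (has a 0) -> no => not a false positive
query emu: checks bit2=1, bit4=1, bit11=1 (all 1) -> maybe => FALSE POSITIVE
query owl: checks bit0=0, bit1=0, bit7=0 (has a 0) -> no => not a false positive
query rat: checks bit3=0, bit5=1 (has a 0) -> no => not a false positive
False positives (alphabetical): ape emu

Answer: ape emu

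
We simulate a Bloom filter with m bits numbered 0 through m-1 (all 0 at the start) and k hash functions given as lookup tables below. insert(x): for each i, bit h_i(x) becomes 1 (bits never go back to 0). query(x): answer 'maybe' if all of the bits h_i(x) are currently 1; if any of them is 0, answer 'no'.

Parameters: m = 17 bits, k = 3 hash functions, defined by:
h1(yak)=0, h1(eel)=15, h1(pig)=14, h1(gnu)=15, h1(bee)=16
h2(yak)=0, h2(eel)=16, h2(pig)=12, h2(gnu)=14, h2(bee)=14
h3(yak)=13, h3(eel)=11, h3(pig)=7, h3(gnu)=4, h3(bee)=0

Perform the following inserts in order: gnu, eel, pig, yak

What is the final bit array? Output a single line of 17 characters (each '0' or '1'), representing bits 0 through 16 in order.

Answer: 10001001000111111

Derivation:
Start: bits=00000000000000000
After insert 'gnu': sets bits 4 14 15 -> bits=00001000000000110
After insert 'eel': sets bits 11 15 16 -> bits=00001000000100111
After insert 'pig': sets bits 7 12 14 -> bits=00001001000110111
After insert 'yak': sets bits 0 13 -> bits=10001001000111111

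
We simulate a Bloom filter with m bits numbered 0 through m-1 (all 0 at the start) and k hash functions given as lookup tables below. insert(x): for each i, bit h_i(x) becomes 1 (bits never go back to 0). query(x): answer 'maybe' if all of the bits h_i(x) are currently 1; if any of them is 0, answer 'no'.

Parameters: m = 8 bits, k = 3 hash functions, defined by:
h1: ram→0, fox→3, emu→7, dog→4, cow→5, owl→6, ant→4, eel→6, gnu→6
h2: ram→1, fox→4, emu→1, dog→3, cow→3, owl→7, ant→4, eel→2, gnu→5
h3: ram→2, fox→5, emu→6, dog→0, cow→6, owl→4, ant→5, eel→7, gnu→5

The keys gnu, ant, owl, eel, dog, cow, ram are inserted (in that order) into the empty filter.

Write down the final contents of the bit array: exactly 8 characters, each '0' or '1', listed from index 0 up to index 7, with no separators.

Start: bits=00000000
After insert 'gnu': sets bits 5 6 -> bits=00000110
After insert 'ant': sets bits 4 5 -> bits=00001110
After insert 'owl': sets bits 4 6 7 -> bits=00001111
After insert 'eel': sets bits 2 6 7 -> bits=00101111
After insert 'dog': sets bits 0 3 4 -> bits=10111111
After insert 'cow': sets bits 3 5 6 -> bits=10111111
After insert 'ram': sets bits 0 1 2 -> bits=11111111

Answer: 11111111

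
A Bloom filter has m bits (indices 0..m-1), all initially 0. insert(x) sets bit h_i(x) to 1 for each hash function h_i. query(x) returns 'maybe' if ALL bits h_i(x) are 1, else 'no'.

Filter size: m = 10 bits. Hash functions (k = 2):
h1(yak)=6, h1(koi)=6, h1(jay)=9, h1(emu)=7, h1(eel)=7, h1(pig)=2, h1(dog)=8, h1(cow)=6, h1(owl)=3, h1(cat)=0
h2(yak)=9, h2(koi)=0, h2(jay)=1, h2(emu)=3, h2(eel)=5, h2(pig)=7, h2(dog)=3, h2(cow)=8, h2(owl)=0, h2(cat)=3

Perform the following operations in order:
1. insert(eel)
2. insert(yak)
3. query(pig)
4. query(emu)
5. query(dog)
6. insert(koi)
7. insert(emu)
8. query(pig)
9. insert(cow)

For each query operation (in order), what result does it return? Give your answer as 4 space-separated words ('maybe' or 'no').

Start: bits=0000000000
Op 1: insert eel -> sets bits 5 7 -> bits=0000010100
Op 2: insert yak -> sets bits 6 9 -> bits=0000011101
Op 3: query pig -> checks bit2=0, bit7=1 (has a 0) -> no
Op 4: query emu -> checks bit3=0, bit7=1 (has a 0) -> no
Op 5: query dog -> checks bit3=0, bit8=0 (has a 0) -> no
Op 6: insert koi -> sets bits 0 6 -> bits=1000011101
Op 7: insert emu -> sets bits 3 7 -> bits=1001011101
Op 8: query pig -> checks bit2=0, bit7=1 (has a 0) -> no
Op 9: insert cow -> sets bits 6 8 -> bits=1001011111
Query results in order: no no no no

Answer: no no no no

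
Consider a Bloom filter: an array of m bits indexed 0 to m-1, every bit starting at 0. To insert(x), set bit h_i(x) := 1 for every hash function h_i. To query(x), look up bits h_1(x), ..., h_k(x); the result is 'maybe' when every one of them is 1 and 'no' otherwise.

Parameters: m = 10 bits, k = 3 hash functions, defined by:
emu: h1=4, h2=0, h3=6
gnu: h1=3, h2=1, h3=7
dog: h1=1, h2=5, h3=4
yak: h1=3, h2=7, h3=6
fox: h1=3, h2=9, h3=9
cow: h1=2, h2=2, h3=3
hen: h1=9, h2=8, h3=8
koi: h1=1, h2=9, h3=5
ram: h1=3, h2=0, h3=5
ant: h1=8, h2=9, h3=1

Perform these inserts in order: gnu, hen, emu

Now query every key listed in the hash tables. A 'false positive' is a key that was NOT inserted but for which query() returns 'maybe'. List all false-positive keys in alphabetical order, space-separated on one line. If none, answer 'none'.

Answer: ant fox yak

Derivation:
Start: bits=0000000000
After insert 'gnu': sets bits 1 3 7 -> bits=0101000100
After insert 'hen': sets bits 8 9 -> bits=0101000111
After insert 'emu': sets bits 0 4 6 -> bits=1101101111
Not inserted: ant cow dog fox koi ram yak — query each against bits=1101101111:
query ant: checks bit1=1, bit8=1, bit9=1 (all 1) -> maybe => FALSE POSITIVE
query cow: checks bit2=0, bit3=1 (has a 0) -> no => not a false positive
query dog: checks bit1=1, bit4=1, bit5=0 (has a 0) -> no => not a false positive
query fox: checks bit3=1, bit9=1 (all 1) -> maybe => FALSE POSITIVE
query koi: checks bit1=1, bit5=0, bit9=1 (has a 0) -> no => not a false positive
query ram: checks bit0=1, bit3=1, bit5=0 (has a 0) -> no => not a false positive
query yak: checks bit3=1, bit6=1, bit7=1 (all 1) -> maybe => FALSE POSITIVE
False positives (alphabetical): ant fox yak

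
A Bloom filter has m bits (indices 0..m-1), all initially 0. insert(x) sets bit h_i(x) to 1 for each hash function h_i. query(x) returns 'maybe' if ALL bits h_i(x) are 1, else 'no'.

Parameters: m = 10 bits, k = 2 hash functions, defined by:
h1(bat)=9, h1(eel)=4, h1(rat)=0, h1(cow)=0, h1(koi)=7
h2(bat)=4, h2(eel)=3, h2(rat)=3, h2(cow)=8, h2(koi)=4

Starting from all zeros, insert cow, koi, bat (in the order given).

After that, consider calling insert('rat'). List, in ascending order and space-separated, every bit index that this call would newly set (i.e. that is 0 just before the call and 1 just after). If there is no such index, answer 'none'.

Start: bits=0000000000
After insert 'cow': sets bits 0 8 -> bits=1000000010
After insert 'koi': sets bits 4 7 -> bits=1000100110
After insert 'bat': sets bits 4 9 -> bits=1000100111
insert 'rat' would touch bits 0 3; currently bit0=1, bit3=0
Bits that are 0 among those (would change 0->1): 3

Answer: 3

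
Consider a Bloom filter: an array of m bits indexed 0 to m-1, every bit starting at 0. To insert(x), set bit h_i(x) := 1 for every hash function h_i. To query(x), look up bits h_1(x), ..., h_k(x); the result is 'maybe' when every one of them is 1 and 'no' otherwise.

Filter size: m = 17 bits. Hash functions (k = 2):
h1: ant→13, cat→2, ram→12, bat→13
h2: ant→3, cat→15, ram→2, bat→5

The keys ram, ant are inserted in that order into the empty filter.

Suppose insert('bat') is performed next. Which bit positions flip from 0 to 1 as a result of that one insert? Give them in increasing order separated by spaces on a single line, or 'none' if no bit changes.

Answer: 5

Derivation:
Start: bits=00000000000000000
After insert 'ram': sets bits 2 12 -> bits=00100000000010000
After insert 'ant': sets bits 3 13 -> bits=00110000000011000
insert 'bat' would touch bits 5 13; currently bit5=0, bit13=1
Bits that are 0 among those (would change 0->1): 5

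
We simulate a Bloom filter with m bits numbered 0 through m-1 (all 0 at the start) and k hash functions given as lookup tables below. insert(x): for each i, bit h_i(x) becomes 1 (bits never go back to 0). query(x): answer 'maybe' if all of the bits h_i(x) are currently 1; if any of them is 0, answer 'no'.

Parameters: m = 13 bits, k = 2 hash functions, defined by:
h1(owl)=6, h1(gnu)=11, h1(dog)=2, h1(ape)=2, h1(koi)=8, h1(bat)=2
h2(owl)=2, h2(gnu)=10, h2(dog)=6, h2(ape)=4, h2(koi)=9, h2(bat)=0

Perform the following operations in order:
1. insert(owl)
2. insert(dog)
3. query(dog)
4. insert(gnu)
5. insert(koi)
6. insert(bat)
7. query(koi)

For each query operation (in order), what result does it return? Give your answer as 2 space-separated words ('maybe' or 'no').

Answer: maybe maybe

Derivation:
Start: bits=0000000000000
Op 1: insert owl -> sets bits 2 6 -> bits=0010001000000
Op 2: insert dog -> sets bits 2 6 -> bits=0010001000000
Op 3: query dog -> checks bit2=1, bit6=1 (all 1) -> maybe
Op 4: insert gnu -> sets bits 10 11 -> bits=0010001000110
Op 5: insert koi -> sets bits 8 9 -> bits=0010001011110
Op 6: insert bat -> sets bits 0 2 -> bits=1010001011110
Op 7: query koi -> checks bit8=1, bit9=1 (all 1) -> maybe
Query results in order: maybe maybe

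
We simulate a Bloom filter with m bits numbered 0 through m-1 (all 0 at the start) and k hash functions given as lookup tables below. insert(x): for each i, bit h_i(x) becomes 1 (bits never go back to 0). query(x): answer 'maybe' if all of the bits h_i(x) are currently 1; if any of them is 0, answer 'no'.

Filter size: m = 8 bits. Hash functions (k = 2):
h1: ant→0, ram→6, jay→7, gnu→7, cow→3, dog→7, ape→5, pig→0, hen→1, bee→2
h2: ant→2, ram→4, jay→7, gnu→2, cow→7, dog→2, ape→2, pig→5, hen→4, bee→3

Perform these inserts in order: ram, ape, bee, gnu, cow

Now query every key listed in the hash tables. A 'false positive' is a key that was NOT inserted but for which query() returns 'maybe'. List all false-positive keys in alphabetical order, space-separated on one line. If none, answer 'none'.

Start: bits=00000000
After insert 'ram': sets bits 4 6 -> bits=00001010
After insert 'ape': sets bits 2 5 -> bits=00101110
After insert 'bee': sets bits 2 3 -> bits=00111110
After insert 'gnu': sets bits 2 7 -> bits=00111111
After insert 'cow': sets bits 3 7 -> bits=00111111
Not inserted: ant dog hen jay pig — query each against bits=00111111:
query ant: checks bit0=0, bit2=1 (has a 0) -> no => not a false positive
query dog: checks bit2=1, bit7=1 (all 1) -> maybe => FALSE POSITIVE
query hen: checks bit1=0, bit4=1 (has a 0) -> no => not a false positive
query jay: checks bit7=1 (all 1) -> maybe => FALSE POSITIVE
query pig: checks bit0=0, bit5=1 (has a 0) -> no => not a false positive
False positives (alphabetical): dog jay

Answer: dog jay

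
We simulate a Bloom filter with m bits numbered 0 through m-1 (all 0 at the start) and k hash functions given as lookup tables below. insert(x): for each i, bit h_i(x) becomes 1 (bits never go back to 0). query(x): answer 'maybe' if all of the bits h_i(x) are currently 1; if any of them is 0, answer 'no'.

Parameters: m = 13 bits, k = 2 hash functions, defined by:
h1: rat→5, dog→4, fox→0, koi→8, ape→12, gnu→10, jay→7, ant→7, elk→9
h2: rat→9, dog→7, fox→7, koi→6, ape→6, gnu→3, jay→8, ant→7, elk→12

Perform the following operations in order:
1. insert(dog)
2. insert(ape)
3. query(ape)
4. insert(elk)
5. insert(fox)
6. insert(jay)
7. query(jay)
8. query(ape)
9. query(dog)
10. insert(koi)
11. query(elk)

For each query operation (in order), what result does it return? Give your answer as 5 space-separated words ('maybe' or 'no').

Start: bits=0000000000000
Op 1: insert dog -> sets bits 4 7 -> bits=0000100100000
Op 2: insert ape -> sets bits 6 12 -> bits=0000101100001
Op 3: query ape -> checks bit6=1, bit12=1 (all 1) -> maybe
Op 4: insert elk -> sets bits 9 12 -> bits=0000101101001
Op 5: insert fox -> sets bits 0 7 -> bits=1000101101001
Op 6: insert jay -> sets bits 7 8 -> bits=1000101111001
Op 7: query jay -> checks bit7=1, bit8=1 (all 1) -> maybe
Op 8: query ape -> checks bit6=1, bit12=1 (all 1) -> maybe
Op 9: query dog -> checks bit4=1, bit7=1 (all 1) -> maybe
Op 10: insert koi -> sets bits 6 8 -> bits=1000101111001
Op 11: query elk -> checks bit9=1, bit12=1 (all 1) -> maybe
Query results in order: maybe maybe maybe maybe maybe

Answer: maybe maybe maybe maybe maybe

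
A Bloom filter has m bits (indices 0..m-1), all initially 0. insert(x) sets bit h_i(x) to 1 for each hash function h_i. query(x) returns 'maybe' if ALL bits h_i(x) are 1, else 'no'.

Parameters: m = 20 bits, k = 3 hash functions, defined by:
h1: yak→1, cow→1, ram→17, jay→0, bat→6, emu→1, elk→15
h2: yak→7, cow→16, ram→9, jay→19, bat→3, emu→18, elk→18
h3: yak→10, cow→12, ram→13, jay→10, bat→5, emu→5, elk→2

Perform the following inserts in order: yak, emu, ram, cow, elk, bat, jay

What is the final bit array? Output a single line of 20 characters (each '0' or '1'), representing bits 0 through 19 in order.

Answer: 11110111011011011111

Derivation:
Start: bits=00000000000000000000
After insert 'yak': sets bits 1 7 10 -> bits=01000001001000000000
After insert 'emu': sets bits 1 5 18 -> bits=01000101001000000010
After insert 'ram': sets bits 9 13 17 -> bits=01000101011001000110
After insert 'cow': sets bits 1 12 16 -> bits=01000101011011001110
After insert 'elk': sets bits 2 15 18 -> bits=01100101011011011110
After insert 'bat': sets bits 3 5 6 -> bits=01110111011011011110
After insert 'jay': sets bits 0 10 19 -> bits=11110111011011011111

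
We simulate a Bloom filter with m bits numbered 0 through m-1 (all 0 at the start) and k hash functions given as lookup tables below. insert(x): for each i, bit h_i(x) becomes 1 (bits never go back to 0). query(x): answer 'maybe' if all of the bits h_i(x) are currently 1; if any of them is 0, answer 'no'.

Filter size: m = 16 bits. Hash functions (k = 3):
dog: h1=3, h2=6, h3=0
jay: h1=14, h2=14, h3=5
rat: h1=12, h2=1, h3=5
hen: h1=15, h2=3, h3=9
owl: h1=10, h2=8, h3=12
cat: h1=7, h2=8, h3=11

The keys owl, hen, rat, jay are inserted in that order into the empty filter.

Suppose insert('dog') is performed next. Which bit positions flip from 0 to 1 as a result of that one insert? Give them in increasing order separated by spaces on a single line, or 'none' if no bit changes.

Start: bits=0000000000000000
After insert 'owl': sets bits 8 10 12 -> bits=0000000010101000
After insert 'hen': sets bits 3 9 15 -> bits=0001000011101001
After insert 'rat': sets bits 1 5 12 -> bits=0101010011101001
After insert 'jay': sets bits 5 14 -> bits=0101010011101011
insert 'dog' would touch bits 0 3 6; currently bit0=0, bit3=1, bit6=0
Bits that are 0 among those (would change 0->1): 0 6

Answer: 0 6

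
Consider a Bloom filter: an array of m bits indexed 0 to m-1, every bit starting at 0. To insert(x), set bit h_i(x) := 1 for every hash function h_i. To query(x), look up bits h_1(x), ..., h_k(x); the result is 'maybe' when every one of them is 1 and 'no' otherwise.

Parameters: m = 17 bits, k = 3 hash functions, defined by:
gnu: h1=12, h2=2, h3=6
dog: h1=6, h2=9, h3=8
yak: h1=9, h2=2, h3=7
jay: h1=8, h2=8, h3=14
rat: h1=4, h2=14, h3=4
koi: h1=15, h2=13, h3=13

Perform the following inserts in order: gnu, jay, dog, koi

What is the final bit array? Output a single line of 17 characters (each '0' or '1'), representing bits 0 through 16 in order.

Start: bits=00000000000000000
After insert 'gnu': sets bits 2 6 12 -> bits=00100010000010000
After insert 'jay': sets bits 8 14 -> bits=00100010100010100
After insert 'dog': sets bits 6 8 9 -> bits=00100010110010100
After insert 'koi': sets bits 13 15 -> bits=00100010110011110

Answer: 00100010110011110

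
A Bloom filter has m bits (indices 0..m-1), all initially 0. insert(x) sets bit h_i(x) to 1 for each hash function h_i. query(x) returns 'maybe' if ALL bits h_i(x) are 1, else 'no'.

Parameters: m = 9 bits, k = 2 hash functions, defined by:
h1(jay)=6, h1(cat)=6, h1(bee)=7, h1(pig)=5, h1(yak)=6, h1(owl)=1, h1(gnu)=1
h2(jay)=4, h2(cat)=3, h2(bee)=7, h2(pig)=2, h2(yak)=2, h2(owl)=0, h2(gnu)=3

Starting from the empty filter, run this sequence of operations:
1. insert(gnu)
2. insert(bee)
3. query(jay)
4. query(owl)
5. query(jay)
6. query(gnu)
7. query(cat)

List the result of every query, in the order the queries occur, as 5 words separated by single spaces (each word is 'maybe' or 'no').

Start: bits=000000000
Op 1: insert gnu -> sets bits 1 3 -> bits=010100000
Op 2: insert bee -> sets bits 7 -> bits=010100010
Op 3: query jay -> checks bit4=0, bit6=0 (has a 0) -> no
Op 4: query owl -> checks bit0=0, bit1=1 (has a 0) -> no
Op 5: query jay -> checks bit4=0, bit6=0 (has a 0) -> no
Op 6: query gnu -> checks bit1=1, bit3=1 (all 1) -> maybe
Op 7: query cat -> checks bit3=1, bit6=0 (has a 0) -> no
Query results in order: no no no maybe no

Answer: no no no maybe no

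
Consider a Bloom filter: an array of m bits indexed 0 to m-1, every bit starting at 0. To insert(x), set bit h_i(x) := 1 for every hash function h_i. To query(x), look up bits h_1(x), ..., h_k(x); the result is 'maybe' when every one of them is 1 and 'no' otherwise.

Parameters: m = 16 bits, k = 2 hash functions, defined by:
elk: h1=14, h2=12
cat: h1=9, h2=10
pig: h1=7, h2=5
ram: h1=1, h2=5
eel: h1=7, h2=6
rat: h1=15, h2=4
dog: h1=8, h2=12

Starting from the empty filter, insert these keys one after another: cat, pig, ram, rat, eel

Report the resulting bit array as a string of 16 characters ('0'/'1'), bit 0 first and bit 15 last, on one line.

Answer: 0100111101100001

Derivation:
Start: bits=0000000000000000
After insert 'cat': sets bits 9 10 -> bits=0000000001100000
After insert 'pig': sets bits 5 7 -> bits=0000010101100000
After insert 'ram': sets bits 1 5 -> bits=0100010101100000
After insert 'rat': sets bits 4 15 -> bits=0100110101100001
After insert 'eel': sets bits 6 7 -> bits=0100111101100001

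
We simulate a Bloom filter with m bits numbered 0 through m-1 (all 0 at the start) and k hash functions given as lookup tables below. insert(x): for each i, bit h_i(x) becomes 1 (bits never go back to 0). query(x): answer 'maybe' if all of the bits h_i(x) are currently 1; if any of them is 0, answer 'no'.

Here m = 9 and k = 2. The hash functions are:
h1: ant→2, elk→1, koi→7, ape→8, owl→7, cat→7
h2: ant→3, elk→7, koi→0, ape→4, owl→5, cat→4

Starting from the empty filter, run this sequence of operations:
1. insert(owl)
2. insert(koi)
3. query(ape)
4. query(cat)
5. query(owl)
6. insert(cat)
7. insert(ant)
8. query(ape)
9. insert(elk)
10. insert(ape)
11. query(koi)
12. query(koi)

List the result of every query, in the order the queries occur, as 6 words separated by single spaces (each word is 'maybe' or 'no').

Answer: no no maybe no maybe maybe

Derivation:
Start: bits=000000000
Op 1: insert owl -> sets bits 5 7 -> bits=000001010
Op 2: insert koi -> sets bits 0 7 -> bits=100001010
Op 3: query ape -> checks bit4=0, bit8=0 (has a 0) -> no
Op 4: query cat -> checks bit4=0, bit7=1 (has a 0) -> no
Op 5: query owl -> checks bit5=1, bit7=1 (all 1) -> maybe
Op 6: insert cat -> sets bits 4 7 -> bits=100011010
Op 7: insert ant -> sets bits 2 3 -> bits=101111010
Op 8: query ape -> checks bit4=1, bit8=0 (has a 0) -> no
Op 9: insert elk -> sets bits 1 7 -> bits=111111010
Op 10: insert ape -> sets bits 4 8 -> bits=111111011
Op 11: query koi -> checks bit0=1, bit7=1 (all 1) -> maybe
Op 12: query koi -> checks bit0=1, bit7=1 (all 1) -> maybe
Query results in order: no no maybe no maybe maybe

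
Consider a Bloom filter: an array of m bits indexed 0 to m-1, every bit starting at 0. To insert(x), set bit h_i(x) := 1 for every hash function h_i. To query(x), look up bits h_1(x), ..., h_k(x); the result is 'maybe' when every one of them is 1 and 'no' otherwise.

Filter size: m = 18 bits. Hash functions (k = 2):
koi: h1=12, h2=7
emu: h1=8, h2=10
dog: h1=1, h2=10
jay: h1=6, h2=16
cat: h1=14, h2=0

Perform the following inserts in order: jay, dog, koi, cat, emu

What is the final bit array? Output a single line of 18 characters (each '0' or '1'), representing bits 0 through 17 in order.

Answer: 110000111010101010

Derivation:
Start: bits=000000000000000000
After insert 'jay': sets bits 6 16 -> bits=000000100000000010
After insert 'dog': sets bits 1 10 -> bits=010000100010000010
After insert 'koi': sets bits 7 12 -> bits=010000110010100010
After insert 'cat': sets bits 0 14 -> bits=110000110010101010
After insert 'emu': sets bits 8 10 -> bits=110000111010101010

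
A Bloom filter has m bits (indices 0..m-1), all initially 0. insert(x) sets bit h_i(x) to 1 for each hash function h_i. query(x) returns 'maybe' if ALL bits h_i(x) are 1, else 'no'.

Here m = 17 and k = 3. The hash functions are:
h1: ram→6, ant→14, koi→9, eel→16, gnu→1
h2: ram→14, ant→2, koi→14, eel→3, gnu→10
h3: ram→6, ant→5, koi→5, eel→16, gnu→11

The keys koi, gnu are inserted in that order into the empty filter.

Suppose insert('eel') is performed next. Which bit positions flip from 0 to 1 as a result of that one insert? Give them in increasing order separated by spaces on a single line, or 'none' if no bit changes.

Answer: 3 16

Derivation:
Start: bits=00000000000000000
After insert 'koi': sets bits 5 9 14 -> bits=00000100010000100
After insert 'gnu': sets bits 1 10 11 -> bits=01000100011100100
insert 'eel' would touch bits 3 16; currently bit3=0, bit16=0
Bits that are 0 among those (would change 0->1): 3 16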